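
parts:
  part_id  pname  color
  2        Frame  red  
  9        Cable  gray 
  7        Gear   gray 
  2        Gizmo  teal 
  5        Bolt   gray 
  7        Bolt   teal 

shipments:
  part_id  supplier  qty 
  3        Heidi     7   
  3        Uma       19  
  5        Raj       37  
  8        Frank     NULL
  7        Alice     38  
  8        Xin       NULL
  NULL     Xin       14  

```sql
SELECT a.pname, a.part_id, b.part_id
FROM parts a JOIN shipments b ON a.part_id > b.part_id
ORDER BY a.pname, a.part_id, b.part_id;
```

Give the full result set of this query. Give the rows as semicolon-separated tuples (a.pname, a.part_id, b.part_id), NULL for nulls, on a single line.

(Bolt, 5, 3); (Bolt, 5, 3); (Bolt, 7, 3); (Bolt, 7, 3); (Bolt, 7, 5); (Cable, 9, 3); (Cable, 9, 3); (Cable, 9, 5); (Cable, 9, 7); (Cable, 9, 8); (Cable, 9, 8); (Gear, 7, 3); (Gear, 7, 3); (Gear, 7, 5)

INNER JOIN keeps only pairs where the ON condition holds.
Matching on a.part_id > b.part_id. A NULL in a compared column never satisfies the condition.
Matched pairs: 14.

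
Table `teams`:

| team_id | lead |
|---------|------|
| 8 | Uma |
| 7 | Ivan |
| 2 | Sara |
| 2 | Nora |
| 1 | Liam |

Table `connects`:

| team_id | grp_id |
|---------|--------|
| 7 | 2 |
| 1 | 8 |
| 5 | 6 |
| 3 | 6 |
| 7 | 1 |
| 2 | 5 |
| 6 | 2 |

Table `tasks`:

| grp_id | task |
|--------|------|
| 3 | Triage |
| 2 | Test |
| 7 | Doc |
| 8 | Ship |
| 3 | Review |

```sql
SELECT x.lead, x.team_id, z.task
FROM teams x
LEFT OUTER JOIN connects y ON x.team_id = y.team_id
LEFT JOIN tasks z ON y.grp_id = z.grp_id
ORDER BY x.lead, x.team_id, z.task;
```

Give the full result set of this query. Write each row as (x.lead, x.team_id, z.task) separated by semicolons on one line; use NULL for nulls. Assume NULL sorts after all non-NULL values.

Evaluate left to right. First `teams x LEFT JOIN connects y` on team_id: 6 row(s).
Then LEFT JOIN `tasks z` on grp_id: each of those 6 rows is kept; rows whose y.grp_id has no match in z get NULL for z's columns.

(Ivan, 7, Test); (Ivan, 7, NULL); (Liam, 1, Ship); (Nora, 2, NULL); (Sara, 2, NULL); (Uma, 8, NULL)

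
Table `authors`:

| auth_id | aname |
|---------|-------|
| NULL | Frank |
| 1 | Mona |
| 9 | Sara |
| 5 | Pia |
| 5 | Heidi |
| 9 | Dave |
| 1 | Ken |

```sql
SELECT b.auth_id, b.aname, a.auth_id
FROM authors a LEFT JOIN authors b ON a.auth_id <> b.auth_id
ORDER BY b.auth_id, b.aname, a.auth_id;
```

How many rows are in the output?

LEFT JOIN keeps every row from `authors a`; unmatched rows get NULL for `authors b`'s columns.
Matching on a.auth_id <> b.auth_id. A NULL in a compared column never satisfies the condition.
- a (auth_id=NULL) has no partner → padded with NULL.
- a (auth_id=1) pairs with 4 row(s) of b.
- a (auth_id=9) pairs with 4 row(s) of b.
- a (auth_id=5) pairs with 4 row(s) of b.
- a (auth_id=5) pairs with 4 row(s) of b.
- a (auth_id=9) pairs with 4 row(s) of b.
- a (auth_id=1) pairs with 4 row(s) of b.
Total: 24 matched + 1 padded = 25 rows.

25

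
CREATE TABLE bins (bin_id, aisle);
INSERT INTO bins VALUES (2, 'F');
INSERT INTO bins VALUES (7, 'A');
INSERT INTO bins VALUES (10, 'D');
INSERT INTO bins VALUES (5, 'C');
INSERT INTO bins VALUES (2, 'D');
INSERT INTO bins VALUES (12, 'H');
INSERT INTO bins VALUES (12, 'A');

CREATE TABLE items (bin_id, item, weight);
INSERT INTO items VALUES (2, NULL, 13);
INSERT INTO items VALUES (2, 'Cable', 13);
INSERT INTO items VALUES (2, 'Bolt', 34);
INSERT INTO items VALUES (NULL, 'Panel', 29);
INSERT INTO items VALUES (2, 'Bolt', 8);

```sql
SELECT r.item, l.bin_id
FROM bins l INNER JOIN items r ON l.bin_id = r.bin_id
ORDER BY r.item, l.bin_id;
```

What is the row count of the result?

8

INNER JOIN keeps only pairs where the ON condition holds.
Matching on l.bin_id = r.bin_id. A NULL in a compared column never satisfies the condition.
- l[0] bin_id=2 → 4 match(es) in r → 4 row(s).
- l[1] bin_id=7 → no match; dropped.
- l[2] bin_id=10 → no match; dropped.
- l[3] bin_id=5 → no match; dropped.
- l[4] bin_id=2 → 4 match(es) in r → 4 row(s).
- l[5] bin_id=12 → no match; dropped.
- l[6] bin_id=12 → no match; dropped.
Total: 8 rows.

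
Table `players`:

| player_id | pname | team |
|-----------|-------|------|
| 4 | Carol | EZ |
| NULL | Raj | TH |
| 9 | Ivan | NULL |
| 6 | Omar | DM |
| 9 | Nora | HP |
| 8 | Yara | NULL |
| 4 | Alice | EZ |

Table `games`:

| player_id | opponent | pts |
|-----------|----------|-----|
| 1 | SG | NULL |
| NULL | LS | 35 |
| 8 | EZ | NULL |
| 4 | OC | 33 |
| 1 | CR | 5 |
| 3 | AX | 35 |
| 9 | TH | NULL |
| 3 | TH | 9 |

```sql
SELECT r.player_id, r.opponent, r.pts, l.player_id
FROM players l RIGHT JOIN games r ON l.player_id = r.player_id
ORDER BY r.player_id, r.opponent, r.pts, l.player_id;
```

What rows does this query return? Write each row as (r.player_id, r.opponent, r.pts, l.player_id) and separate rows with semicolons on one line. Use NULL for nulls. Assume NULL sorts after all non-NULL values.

(1, CR, 5, NULL); (1, SG, NULL, NULL); (3, AX, 35, NULL); (3, TH, 9, NULL); (4, OC, 33, 4); (4, OC, 33, 4); (8, EZ, NULL, 8); (9, TH, NULL, 9); (9, TH, NULL, 9); (NULL, LS, 35, NULL)

RIGHT JOIN keeps every row from `games`; unmatched rows get NULL for `players`'s columns.
Matching on l.player_id = r.player_id. A NULL in a compared column never satisfies the condition.
- player_id=4: 1 matching r row(s), so 1 row(s) emitted.
- player_id=NULL: no matching r row.
- player_id=9: 1 matching r row(s), so 1 row(s) emitted.
- player_id=6: no matching r row.
- player_id=9: 1 matching r row(s), so 1 row(s) emitted.
- player_id=8: 1 matching r row(s), so 1 row(s) emitted.
- player_id=4: 1 matching r row(s), so 1 row(s) emitted.
- 5 row(s) from r found no l partner → padded with NULL.
After projecting and ordering:
r.player_id | r.opponent | r.pts | l.player_id
1 | CR | 5 | NULL
1 | SG | NULL | NULL
3 | AX | 35 | NULL
3 | TH | 9 | NULL
4 | OC | 33 | 4
4 | OC | 33 | 4
8 | EZ | NULL | 8
9 | TH | NULL | 9
9 | TH | NULL | 9
NULL | LS | 35 | NULL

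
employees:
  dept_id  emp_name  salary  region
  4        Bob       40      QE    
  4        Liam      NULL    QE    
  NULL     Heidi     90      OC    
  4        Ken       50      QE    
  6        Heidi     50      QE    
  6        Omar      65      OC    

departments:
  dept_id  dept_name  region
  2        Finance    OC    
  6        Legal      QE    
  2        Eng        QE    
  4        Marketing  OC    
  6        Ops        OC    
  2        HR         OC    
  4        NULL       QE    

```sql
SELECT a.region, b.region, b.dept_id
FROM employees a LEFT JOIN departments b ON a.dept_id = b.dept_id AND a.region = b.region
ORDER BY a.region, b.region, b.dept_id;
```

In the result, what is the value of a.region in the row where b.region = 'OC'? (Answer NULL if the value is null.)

OC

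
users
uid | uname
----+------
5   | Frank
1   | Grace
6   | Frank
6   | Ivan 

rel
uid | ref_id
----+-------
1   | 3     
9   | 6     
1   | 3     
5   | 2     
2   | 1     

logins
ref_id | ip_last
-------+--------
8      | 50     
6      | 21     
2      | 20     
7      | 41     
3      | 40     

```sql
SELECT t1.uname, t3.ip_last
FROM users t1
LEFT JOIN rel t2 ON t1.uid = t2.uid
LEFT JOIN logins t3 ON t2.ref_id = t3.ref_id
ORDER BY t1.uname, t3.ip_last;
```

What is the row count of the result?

Step 1 — t1 LEFT JOIN t2 on uid → 5 row(s).
Then LEFT JOIN `logins t3` on ref_id: each of those 5 rows is kept; rows whose t2.ref_id has no match in t3 get NULL for t3's columns.
Result: 5 row(s).

5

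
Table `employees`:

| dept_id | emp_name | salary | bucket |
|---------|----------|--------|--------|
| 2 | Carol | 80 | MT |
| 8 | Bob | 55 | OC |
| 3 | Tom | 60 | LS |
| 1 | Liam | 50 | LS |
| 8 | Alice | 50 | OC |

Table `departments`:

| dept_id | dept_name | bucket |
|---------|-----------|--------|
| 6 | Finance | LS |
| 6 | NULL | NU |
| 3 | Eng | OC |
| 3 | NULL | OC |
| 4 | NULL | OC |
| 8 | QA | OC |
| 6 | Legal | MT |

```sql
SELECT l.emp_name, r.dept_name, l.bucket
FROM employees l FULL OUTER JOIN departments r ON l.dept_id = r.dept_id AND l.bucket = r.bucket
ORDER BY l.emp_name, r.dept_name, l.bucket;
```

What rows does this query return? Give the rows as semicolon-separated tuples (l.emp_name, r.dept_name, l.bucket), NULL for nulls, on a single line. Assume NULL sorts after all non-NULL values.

FULL OUTER JOIN keeps every row from both sides; unmatched rows get NULL for the other side's columns.
Matching on l.dept_id = r.dept_id AND l.bucket = r.bucket.
Matched pairs: 2; unmatched l rows kept: 3; unmatched r rows kept: 6.

(Alice, QA, OC); (Bob, QA, OC); (Carol, NULL, MT); (Liam, NULL, LS); (Tom, NULL, LS); (NULL, Eng, NULL); (NULL, Finance, NULL); (NULL, Legal, NULL); (NULL, NULL, NULL); (NULL, NULL, NULL); (NULL, NULL, NULL)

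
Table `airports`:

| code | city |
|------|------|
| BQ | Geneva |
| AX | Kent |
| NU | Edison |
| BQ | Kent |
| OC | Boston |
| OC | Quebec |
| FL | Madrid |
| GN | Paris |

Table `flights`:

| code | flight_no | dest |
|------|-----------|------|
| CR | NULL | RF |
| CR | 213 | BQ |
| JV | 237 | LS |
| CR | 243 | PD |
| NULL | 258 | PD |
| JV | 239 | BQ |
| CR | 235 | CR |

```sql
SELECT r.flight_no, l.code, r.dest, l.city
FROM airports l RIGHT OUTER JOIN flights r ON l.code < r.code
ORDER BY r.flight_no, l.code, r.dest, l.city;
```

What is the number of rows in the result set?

23

RIGHT JOIN keeps every row from `flights`; unmatched rows get NULL for `airports`'s columns.
Matching on l.code < r.code. A NULL in a compared column never satisfies the condition.
- l row (code=BQ): matches 6 r row(s) → 6 output row(s).
- l row (code=AX): matches 6 r row(s) → 6 output row(s).
- l row (code=NU): no match.
- l row (code=BQ): matches 6 r row(s) → 6 output row(s).
- l row (code=OC): no match.
- l row (code=OC): no match.
- l row (code=FL): matches 2 r row(s) → 2 output row(s).
- l row (code=GN): matches 2 r row(s) → 2 output row(s).
- plus 1 unmatched r row(s), each kept with NULL l columns.
Total: 22 matched + 1 padded = 23 rows.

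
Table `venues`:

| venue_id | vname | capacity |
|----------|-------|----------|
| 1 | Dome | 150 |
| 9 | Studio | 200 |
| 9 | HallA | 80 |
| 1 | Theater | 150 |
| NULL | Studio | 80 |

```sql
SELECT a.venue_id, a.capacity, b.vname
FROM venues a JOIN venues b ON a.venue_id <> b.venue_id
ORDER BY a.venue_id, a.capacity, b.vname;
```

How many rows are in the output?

INNER JOIN keeps only pairs where the ON condition holds.
Matching on a.venue_id <> b.venue_id. A NULL in a compared column never satisfies the condition.
Matched pairs: 8.
Total: 8 rows.

8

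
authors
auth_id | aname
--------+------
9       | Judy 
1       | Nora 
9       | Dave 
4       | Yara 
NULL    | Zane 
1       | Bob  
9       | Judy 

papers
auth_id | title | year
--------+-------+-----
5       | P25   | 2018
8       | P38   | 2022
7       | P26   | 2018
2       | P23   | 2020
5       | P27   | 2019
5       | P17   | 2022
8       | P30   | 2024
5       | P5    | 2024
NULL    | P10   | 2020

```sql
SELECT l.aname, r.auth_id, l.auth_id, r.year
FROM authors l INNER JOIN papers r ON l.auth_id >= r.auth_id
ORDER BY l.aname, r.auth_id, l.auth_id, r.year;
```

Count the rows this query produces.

INNER JOIN keeps only pairs where the ON condition holds.
Matching on l.auth_id >= r.auth_id. A NULL in a compared column never satisfies the condition.
- l (auth_id=9) pairs with 8 row(s) of r.
- l (auth_id=1) has no partner → excluded.
- l (auth_id=9) pairs with 8 row(s) of r.
- l (auth_id=4) pairs with 1 row(s) of r.
- l (auth_id=NULL) has no partner → excluded.
- l (auth_id=1) has no partner → excluded.
- l (auth_id=9) pairs with 8 row(s) of r.
Total: 25 rows.

25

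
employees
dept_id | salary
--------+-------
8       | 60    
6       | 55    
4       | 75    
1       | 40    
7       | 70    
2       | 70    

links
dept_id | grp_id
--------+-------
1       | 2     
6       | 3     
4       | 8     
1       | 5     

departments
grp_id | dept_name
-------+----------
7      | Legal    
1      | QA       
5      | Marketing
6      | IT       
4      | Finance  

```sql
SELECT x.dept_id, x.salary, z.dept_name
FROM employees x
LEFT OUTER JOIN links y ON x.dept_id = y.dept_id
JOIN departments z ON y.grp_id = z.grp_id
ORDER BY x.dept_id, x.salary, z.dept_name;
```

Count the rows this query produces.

Step 1 — x LEFT JOIN y on dept_id → 7 row(s).
Then INNER JOIN `departments z` on grp_id: keep only rows whose y.grp_id appears in z.
Result: 1 row(s).

1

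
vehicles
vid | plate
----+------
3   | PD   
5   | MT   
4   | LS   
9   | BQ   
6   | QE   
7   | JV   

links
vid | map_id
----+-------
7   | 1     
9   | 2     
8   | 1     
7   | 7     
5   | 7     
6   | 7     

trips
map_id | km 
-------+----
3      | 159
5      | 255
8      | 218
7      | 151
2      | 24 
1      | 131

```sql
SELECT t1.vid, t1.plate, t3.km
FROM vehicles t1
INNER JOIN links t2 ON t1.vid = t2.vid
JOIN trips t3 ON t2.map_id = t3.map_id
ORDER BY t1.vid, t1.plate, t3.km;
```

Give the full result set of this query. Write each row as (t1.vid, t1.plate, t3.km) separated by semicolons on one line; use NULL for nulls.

(5, MT, 151); (6, QE, 151); (7, JV, 131); (7, JV, 151); (9, BQ, 24)

Step 1 — t1 INNER JOIN t2 on vid → 5 row(s).
Then INNER JOIN `trips t3` on map_id: keep only rows whose t2.map_id appears in t3.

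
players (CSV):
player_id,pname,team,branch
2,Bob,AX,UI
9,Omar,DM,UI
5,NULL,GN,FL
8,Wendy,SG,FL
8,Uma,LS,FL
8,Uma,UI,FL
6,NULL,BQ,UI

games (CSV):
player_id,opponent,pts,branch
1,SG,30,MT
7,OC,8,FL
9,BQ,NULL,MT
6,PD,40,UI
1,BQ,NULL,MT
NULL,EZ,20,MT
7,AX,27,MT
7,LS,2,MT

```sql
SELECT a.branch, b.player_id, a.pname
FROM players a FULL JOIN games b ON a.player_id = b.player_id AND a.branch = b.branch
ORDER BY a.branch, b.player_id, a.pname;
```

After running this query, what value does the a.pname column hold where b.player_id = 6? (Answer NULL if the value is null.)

FULL OUTER JOIN keeps every row from both sides; unmatched rows get NULL for the other side's columns.
Matching on a.player_id = b.player_id AND a.branch = b.branch. A NULL in a compared column never satisfies the condition.
- player_id=2, branch=UI: no b row matches, row kept with b columns NULL.
- player_id=9, branch=UI: no b row matches, row kept with b columns NULL.
- player_id=5, branch=FL: no b row matches, row kept with b columns NULL.
- player_id=8, branch=FL: no b row matches, row kept with b columns NULL.
- player_id=8, branch=FL: no b row matches, row kept with b columns NULL.
- player_id=8, branch=FL: no b row matches, row kept with b columns NULL.
- player_id=6, branch=UI: 1 matching b row(s), so 1 row(s) emitted.
- 7 b row(s) had no a match → kept, a columns NULL.

NULL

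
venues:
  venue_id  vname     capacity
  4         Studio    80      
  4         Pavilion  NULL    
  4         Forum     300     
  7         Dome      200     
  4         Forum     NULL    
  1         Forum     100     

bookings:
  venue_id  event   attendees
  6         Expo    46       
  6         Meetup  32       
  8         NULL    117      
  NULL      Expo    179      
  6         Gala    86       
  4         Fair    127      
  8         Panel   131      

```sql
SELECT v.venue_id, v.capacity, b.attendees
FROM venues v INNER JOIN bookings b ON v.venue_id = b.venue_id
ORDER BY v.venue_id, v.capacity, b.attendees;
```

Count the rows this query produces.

4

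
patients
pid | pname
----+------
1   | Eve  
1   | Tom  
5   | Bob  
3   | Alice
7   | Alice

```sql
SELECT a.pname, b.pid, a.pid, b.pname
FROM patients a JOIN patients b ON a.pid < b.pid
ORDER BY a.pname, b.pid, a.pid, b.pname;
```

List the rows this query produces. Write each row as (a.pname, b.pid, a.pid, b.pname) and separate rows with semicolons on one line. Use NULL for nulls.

(Alice, 5, 3, Bob); (Alice, 7, 3, Alice); (Bob, 7, 5, Alice); (Eve, 3, 1, Alice); (Eve, 5, 1, Bob); (Eve, 7, 1, Alice); (Tom, 3, 1, Alice); (Tom, 5, 1, Bob); (Tom, 7, 1, Alice)

INNER JOIN keeps only pairs where the ON condition holds.
Matching on a.pid < b.pid.
Matched pairs: 9.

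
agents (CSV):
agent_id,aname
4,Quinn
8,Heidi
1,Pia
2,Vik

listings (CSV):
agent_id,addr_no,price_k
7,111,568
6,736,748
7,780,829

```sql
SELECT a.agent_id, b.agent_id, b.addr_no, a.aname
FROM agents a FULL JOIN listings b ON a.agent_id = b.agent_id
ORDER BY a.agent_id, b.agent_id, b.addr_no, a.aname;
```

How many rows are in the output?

FULL OUTER JOIN keeps every row from both sides; unmatched rows get NULL for the other side's columns.
Matching on a.agent_id = b.agent_id.
- a[0] agent_id=4 → no match; kept with NULLs on the b side.
- a[1] agent_id=8 → no match; kept with NULLs on the b side.
- a[2] agent_id=1 → no match; kept with NULLs on the b side.
- a[3] agent_id=2 → no match; kept with NULLs on the b side.
- 3 row(s) from b found no a partner → padded with NULL.
Total: 0 matched + 7 padded = 7 rows.

7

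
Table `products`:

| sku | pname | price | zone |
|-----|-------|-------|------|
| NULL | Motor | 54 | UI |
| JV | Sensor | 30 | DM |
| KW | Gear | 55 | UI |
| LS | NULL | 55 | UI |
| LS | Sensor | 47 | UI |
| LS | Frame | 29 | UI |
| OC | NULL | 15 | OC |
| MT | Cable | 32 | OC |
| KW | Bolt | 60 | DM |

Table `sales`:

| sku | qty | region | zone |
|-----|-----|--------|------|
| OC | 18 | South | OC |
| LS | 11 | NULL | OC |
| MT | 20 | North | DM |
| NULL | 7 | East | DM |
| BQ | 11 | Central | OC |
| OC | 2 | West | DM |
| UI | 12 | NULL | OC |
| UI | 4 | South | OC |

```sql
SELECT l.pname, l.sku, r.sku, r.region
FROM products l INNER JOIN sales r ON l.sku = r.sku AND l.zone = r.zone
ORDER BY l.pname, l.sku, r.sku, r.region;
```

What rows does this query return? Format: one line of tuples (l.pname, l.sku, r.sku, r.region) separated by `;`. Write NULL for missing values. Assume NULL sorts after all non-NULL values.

INNER JOIN keeps only pairs where the ON condition holds.
Matching on l.sku = r.sku AND l.zone = r.zone. A NULL in a compared column never satisfies the condition.
Matched pairs: 1.

(NULL, OC, OC, South)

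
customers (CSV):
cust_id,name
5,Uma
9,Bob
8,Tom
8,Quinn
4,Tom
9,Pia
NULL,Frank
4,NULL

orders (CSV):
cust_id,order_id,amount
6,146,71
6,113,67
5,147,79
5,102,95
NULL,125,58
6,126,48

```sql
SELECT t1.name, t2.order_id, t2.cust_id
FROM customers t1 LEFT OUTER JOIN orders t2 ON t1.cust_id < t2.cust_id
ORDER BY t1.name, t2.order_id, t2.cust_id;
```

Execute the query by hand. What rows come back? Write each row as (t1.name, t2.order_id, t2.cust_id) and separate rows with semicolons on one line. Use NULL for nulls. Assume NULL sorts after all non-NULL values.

LEFT JOIN keeps every row from `customers`; unmatched rows get NULL for `orders`'s columns.
Matching on t1.cust_id < t2.cust_id. A NULL in a compared column never satisfies the condition.
Matched pairs: 13; unmatched t1 rows kept: 5.

(Bob, NULL, NULL); (Frank, NULL, NULL); (Pia, NULL, NULL); (Quinn, NULL, NULL); (Tom, 102, 5); (Tom, 113, 6); (Tom, 126, 6); (Tom, 146, 6); (Tom, 147, 5); (Tom, NULL, NULL); (Uma, 113, 6); (Uma, 126, 6); (Uma, 146, 6); (NULL, 102, 5); (NULL, 113, 6); (NULL, 126, 6); (NULL, 146, 6); (NULL, 147, 5)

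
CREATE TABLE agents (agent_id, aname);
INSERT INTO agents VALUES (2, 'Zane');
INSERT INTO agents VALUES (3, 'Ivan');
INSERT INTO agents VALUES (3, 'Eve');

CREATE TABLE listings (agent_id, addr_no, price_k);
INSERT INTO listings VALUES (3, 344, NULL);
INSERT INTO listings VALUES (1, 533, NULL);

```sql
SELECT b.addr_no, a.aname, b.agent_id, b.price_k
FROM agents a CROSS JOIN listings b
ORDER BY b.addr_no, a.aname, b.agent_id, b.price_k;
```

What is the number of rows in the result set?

6

CROSS JOIN pairs every row of `agents` with every row of `listings`: 3 × 2 = 6 rows.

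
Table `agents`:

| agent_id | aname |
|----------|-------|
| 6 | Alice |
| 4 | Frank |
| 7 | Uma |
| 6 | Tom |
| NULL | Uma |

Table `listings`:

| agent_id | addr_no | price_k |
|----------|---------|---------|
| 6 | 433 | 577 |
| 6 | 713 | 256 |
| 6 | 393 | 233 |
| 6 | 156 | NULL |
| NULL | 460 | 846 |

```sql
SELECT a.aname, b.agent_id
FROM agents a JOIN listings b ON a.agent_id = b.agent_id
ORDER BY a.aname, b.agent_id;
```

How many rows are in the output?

8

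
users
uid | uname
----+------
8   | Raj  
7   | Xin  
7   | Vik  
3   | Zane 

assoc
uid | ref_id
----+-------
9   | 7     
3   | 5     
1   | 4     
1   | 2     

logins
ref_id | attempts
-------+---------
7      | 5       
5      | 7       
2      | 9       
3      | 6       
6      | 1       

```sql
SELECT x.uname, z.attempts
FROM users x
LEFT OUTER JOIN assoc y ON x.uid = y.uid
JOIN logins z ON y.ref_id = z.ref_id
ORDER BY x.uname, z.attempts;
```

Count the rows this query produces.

1

Step 1 — x LEFT JOIN y on uid → 4 row(s).
Then INNER JOIN `logins z` on ref_id: keep only rows whose y.ref_id appears in z.
Result: 1 row(s).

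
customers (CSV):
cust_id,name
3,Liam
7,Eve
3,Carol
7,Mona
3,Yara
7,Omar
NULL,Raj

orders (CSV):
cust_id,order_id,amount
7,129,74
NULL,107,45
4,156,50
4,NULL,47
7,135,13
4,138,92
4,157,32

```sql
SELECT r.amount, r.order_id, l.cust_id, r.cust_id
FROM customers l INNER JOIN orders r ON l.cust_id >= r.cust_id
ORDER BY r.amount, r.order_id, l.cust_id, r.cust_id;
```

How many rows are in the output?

18

INNER JOIN keeps only pairs where the ON condition holds.
Matching on l.cust_id >= r.cust_id. A NULL in a compared column never satisfies the condition.
- l row (cust_id=3): no match → dropped.
- l row (cust_id=7): matches 6 r row(s) → 6 output row(s).
- l row (cust_id=3): no match → dropped.
- l row (cust_id=7): matches 6 r row(s) → 6 output row(s).
- l row (cust_id=3): no match → dropped.
- l row (cust_id=7): matches 6 r row(s) → 6 output row(s).
- l row (cust_id=NULL): no match → dropped.
Total: 18 rows.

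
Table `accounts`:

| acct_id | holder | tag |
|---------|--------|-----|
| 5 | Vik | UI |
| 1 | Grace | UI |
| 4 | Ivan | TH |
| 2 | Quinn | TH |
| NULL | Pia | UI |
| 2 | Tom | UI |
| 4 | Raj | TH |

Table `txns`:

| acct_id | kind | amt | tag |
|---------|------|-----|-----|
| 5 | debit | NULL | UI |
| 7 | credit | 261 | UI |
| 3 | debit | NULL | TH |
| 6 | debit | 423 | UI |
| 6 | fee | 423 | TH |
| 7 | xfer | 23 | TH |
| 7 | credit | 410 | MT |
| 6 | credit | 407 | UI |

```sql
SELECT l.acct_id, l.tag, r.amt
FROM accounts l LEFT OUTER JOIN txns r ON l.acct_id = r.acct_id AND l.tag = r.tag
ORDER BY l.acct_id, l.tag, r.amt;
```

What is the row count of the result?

7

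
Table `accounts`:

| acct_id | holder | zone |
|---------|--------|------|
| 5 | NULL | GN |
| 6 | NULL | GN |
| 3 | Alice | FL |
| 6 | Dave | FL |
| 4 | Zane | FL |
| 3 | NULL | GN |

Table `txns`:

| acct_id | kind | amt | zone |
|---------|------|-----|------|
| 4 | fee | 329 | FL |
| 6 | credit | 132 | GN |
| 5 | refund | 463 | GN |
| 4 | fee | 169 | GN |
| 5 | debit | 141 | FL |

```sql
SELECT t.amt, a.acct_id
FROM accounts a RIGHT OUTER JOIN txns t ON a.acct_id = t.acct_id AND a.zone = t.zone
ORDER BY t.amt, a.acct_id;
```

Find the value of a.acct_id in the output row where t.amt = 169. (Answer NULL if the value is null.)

NULL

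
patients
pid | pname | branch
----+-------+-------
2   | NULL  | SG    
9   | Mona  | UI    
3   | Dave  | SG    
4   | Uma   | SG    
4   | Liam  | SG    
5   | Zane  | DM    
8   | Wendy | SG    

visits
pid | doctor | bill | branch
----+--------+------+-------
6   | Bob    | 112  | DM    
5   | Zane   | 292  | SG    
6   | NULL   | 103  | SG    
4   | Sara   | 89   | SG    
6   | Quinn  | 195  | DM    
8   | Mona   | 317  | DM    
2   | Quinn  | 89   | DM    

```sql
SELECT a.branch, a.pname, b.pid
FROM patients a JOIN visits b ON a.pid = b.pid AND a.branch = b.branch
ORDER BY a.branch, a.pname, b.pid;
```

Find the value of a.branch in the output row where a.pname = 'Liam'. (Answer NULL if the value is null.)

SG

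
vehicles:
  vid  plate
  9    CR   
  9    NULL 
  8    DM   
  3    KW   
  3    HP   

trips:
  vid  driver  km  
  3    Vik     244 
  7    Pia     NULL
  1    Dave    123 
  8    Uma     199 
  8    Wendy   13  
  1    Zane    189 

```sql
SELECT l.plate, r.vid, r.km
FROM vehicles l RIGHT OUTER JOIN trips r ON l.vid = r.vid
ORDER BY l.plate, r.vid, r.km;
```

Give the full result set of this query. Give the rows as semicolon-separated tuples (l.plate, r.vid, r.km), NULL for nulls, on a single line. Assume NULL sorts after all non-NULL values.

(DM, 8, 13); (DM, 8, 199); (HP, 3, 244); (KW, 3, 244); (NULL, 1, 123); (NULL, 1, 189); (NULL, 7, NULL)

RIGHT JOIN keeps every row from `trips`; unmatched rows get NULL for `vehicles`'s columns.
Matching on l.vid = r.vid.
- l[0] vid=9 → no match.
- l[1] vid=9 → no match.
- l[2] vid=8 → 2 match(es) in r → 2 row(s).
- l[3] vid=3 → 1 match(es) in r → 1 row(s).
- l[4] vid=3 → 1 match(es) in r → 1 row(s).
- 3 row(s) from r found no l partner → padded with NULL.
After projecting and ordering:
l.plate | r.vid | r.km
DM | 8 | 13
DM | 8 | 199
HP | 3 | 244
KW | 3 | 244
NULL | 1 | 123
NULL | 1 | 189
NULL | 7 | NULL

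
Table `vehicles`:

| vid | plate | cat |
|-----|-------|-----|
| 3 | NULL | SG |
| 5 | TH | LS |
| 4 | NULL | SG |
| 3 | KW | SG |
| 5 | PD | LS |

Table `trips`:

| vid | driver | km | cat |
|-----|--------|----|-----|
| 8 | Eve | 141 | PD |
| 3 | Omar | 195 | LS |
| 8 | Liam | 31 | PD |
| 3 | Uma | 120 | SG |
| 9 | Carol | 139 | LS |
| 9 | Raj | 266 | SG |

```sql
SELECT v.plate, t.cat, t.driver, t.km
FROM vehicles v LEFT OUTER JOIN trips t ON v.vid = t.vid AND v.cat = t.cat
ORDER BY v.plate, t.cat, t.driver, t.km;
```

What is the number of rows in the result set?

LEFT JOIN keeps every row from `vehicles`; unmatched rows get NULL for `trips`'s columns.
Matching on v.vid = t.vid AND v.cat = t.cat.
Matched pairs: 2; unmatched v rows kept: 3.
Total: 2 matched + 3 padded = 5 rows.

5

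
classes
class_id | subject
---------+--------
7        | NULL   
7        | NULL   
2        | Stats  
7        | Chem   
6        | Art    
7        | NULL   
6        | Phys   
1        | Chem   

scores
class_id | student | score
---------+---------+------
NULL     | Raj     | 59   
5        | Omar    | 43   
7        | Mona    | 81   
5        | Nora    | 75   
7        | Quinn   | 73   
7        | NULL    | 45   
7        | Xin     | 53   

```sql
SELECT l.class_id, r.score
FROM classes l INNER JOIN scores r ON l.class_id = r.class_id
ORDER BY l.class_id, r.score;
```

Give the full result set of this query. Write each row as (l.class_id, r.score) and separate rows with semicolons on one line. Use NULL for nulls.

INNER JOIN keeps only pairs where the ON condition holds.
Matching on l.class_id = r.class_id. A NULL in a compared column never satisfies the condition.
- class_id=7: 4 matching r row(s), so 4 row(s) emitted.
- class_id=7: 4 matching r row(s), so 4 row(s) emitted.
- class_id=2: no matching r row, dropped.
- class_id=7: 4 matching r row(s), so 4 row(s) emitted.
- class_id=6: no matching r row, dropped.
- class_id=7: 4 matching r row(s), so 4 row(s) emitted.
- class_id=6: no matching r row, dropped.
- class_id=1: no matching r row, dropped.

(7, 45); (7, 45); (7, 45); (7, 45); (7, 53); (7, 53); (7, 53); (7, 53); (7, 73); (7, 73); (7, 73); (7, 73); (7, 81); (7, 81); (7, 81); (7, 81)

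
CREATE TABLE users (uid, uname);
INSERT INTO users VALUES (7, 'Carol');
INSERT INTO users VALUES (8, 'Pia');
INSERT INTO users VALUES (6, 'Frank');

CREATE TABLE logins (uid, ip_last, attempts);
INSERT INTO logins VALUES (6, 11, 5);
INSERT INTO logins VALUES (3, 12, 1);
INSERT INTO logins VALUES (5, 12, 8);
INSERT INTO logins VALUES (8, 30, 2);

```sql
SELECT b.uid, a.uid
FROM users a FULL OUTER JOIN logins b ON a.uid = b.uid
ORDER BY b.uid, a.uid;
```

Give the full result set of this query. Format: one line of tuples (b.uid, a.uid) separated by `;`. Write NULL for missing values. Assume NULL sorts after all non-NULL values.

FULL OUTER JOIN keeps every row from both sides; unmatched rows get NULL for the other side's columns.
Matching on a.uid = b.uid.
- a (uid=7) has no partner → padded with NULL.
- a (uid=8) pairs with 1 row(s) of b.
- a (uid=6) pairs with 1 row(s) of b.
- plus 2 unmatched b row(s), each kept with NULL a columns.
After projecting and ordering:
b.uid | a.uid
3 | NULL
5 | NULL
6 | 6
8 | 8
NULL | 7

(3, NULL); (5, NULL); (6, 6); (8, 8); (NULL, 7)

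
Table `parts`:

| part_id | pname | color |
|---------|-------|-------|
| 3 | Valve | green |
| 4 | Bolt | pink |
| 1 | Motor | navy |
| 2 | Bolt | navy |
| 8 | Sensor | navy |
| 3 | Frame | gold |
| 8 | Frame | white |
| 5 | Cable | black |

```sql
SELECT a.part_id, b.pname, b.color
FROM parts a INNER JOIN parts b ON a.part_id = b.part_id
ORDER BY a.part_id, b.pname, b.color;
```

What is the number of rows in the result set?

12

INNER JOIN keeps only pairs where the ON condition holds.
Matching on a.part_id = b.part_id.
- a (part_id=3) pairs with 2 row(s) of b.
- a (part_id=4) pairs with 1 row(s) of b.
- a (part_id=1) pairs with 1 row(s) of b.
- a (part_id=2) pairs with 1 row(s) of b.
- a (part_id=8) pairs with 2 row(s) of b.
- a (part_id=3) pairs with 2 row(s) of b.
- a (part_id=8) pairs with 2 row(s) of b.
- a (part_id=5) pairs with 1 row(s) of b.
Total: 12 rows.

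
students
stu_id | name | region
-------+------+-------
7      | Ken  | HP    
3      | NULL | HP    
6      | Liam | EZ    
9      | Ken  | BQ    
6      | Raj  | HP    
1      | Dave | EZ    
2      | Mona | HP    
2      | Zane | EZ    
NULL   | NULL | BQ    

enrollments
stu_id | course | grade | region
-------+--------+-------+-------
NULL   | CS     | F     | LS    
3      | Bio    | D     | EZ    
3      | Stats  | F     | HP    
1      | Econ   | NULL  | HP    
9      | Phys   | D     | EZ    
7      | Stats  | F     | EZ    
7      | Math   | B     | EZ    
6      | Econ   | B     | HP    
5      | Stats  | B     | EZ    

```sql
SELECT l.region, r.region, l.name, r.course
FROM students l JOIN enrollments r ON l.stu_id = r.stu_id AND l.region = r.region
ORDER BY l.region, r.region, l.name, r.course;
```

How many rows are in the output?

2

INNER JOIN keeps only pairs where the ON condition holds.
Matching on l.stu_id = r.stu_id AND l.region = r.region. A NULL in a compared column never satisfies the condition.
Matched pairs: 2.
Total: 2 rows.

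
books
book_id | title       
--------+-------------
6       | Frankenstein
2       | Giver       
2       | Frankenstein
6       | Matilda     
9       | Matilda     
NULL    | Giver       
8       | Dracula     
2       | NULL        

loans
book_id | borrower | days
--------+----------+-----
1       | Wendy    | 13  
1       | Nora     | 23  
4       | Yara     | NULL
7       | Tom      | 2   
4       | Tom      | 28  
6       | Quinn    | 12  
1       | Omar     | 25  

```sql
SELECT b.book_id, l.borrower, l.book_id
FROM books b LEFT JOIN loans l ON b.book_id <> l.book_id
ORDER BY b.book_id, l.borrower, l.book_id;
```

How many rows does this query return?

48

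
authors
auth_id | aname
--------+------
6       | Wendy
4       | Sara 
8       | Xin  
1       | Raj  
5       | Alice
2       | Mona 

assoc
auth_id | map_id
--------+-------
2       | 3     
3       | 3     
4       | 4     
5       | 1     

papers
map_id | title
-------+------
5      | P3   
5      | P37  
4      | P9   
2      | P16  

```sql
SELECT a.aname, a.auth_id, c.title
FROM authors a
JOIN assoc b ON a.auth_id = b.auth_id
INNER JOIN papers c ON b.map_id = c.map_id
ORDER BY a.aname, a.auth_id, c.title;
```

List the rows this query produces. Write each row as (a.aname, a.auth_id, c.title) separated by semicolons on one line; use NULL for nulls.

Joins associate left-to-right: authors INNER JOIN assoc on auth_id gives 3 intermediate row(s).
Then INNER JOIN `papers c` on map_id: keep only rows whose b.map_id appears in c.

(Sara, 4, P9)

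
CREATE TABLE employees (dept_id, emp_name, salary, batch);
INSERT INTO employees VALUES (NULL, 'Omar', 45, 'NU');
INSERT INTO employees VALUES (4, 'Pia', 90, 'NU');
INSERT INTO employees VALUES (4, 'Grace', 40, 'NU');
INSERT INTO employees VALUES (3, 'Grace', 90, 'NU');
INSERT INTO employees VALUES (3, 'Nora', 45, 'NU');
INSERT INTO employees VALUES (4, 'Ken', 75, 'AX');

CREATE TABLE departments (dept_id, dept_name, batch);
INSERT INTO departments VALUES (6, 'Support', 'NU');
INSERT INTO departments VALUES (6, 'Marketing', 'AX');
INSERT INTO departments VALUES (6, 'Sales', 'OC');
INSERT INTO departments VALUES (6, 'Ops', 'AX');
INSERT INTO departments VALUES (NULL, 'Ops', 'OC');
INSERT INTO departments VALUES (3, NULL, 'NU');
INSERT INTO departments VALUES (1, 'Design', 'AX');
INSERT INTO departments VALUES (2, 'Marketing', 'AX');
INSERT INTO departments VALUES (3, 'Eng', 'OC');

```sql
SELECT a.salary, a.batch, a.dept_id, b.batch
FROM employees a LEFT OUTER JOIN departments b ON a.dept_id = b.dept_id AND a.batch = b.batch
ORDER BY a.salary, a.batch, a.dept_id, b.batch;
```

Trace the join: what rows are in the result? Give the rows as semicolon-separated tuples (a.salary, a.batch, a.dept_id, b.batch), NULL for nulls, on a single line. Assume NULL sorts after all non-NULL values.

(40, NU, 4, NULL); (45, NU, 3, NU); (45, NU, NULL, NULL); (75, AX, 4, NULL); (90, NU, 3, NU); (90, NU, 4, NULL)

LEFT JOIN keeps every row from `employees`; unmatched rows get NULL for `departments`'s columns.
Matching on a.dept_id = b.dept_id AND a.batch = b.batch. A NULL in a compared column never satisfies the condition.
- a (dept_id=NULL, batch=NU) has no partner → padded with NULL.
- a (dept_id=4, batch=NU) has no partner → padded with NULL.
- a (dept_id=4, batch=NU) has no partner → padded with NULL.
- a (dept_id=3, batch=NU) pairs with 1 row(s) of b.
- a (dept_id=3, batch=NU) pairs with 1 row(s) of b.
- a (dept_id=4, batch=AX) has no partner → padded with NULL.
After projecting and ordering:
a.salary | a.batch | a.dept_id | b.batch
40 | NU | 4 | NULL
45 | NU | 3 | NU
45 | NU | NULL | NULL
75 | AX | 4 | NULL
90 | NU | 3 | NU
90 | NU | 4 | NULL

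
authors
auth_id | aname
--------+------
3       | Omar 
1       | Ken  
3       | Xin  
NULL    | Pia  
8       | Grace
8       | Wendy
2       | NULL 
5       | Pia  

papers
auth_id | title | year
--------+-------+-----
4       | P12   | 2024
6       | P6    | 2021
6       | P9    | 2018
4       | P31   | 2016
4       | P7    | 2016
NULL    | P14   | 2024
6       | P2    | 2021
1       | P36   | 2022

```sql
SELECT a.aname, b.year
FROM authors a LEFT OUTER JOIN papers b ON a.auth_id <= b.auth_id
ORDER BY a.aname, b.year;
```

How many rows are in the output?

LEFT JOIN keeps every row from `authors`; unmatched rows get NULL for `papers`'s columns.
Matching on a.auth_id <= b.auth_id. A NULL in a compared column never satisfies the condition.
- a (auth_id=3) pairs with 6 row(s) of b.
- a (auth_id=1) pairs with 7 row(s) of b.
- a (auth_id=3) pairs with 6 row(s) of b.
- a (auth_id=NULL) has no partner → padded with NULL.
- a (auth_id=8) has no partner → padded with NULL.
- a (auth_id=8) has no partner → padded with NULL.
- a (auth_id=2) pairs with 6 row(s) of b.
- a (auth_id=5) pairs with 3 row(s) of b.
Total: 28 matched + 3 padded = 31 rows.

31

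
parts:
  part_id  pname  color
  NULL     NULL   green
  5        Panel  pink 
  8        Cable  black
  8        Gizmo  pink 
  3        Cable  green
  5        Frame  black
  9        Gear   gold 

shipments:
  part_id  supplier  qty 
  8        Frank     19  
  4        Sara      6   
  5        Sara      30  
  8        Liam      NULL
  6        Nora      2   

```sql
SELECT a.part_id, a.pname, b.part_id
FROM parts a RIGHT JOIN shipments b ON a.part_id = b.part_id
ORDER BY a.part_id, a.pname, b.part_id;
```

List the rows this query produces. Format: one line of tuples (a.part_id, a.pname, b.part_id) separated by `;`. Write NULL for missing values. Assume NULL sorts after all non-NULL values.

(5, Frame, 5); (5, Panel, 5); (8, Cable, 8); (8, Cable, 8); (8, Gizmo, 8); (8, Gizmo, 8); (NULL, NULL, 4); (NULL, NULL, 6)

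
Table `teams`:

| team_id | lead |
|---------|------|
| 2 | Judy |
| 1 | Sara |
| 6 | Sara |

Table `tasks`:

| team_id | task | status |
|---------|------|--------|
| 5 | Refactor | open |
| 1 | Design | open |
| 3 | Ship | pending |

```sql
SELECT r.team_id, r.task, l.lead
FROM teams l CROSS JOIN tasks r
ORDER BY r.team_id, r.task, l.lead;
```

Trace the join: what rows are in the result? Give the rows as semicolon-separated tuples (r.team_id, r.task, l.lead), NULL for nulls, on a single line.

(1, Design, Judy); (1, Design, Sara); (1, Design, Sara); (3, Ship, Judy); (3, Ship, Sara); (3, Ship, Sara); (5, Refactor, Judy); (5, Refactor, Sara); (5, Refactor, Sara)

CROSS JOIN pairs every row of `teams` with every row of `tasks`: 3 × 3 = 9 rows.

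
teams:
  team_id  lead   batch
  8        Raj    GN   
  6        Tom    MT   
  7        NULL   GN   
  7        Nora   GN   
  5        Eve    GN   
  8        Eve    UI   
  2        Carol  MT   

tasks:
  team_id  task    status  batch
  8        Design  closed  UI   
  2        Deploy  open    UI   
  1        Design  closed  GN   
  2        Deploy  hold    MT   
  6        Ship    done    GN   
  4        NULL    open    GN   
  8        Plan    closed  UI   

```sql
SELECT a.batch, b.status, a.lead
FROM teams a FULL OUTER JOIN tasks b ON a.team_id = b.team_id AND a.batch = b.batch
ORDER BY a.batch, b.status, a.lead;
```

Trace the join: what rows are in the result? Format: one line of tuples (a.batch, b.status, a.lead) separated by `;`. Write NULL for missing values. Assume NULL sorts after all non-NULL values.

(GN, NULL, Eve); (GN, NULL, Nora); (GN, NULL, Raj); (GN, NULL, NULL); (MT, hold, Carol); (MT, NULL, Tom); (UI, closed, Eve); (UI, closed, Eve); (NULL, closed, NULL); (NULL, done, NULL); (NULL, open, NULL); (NULL, open, NULL)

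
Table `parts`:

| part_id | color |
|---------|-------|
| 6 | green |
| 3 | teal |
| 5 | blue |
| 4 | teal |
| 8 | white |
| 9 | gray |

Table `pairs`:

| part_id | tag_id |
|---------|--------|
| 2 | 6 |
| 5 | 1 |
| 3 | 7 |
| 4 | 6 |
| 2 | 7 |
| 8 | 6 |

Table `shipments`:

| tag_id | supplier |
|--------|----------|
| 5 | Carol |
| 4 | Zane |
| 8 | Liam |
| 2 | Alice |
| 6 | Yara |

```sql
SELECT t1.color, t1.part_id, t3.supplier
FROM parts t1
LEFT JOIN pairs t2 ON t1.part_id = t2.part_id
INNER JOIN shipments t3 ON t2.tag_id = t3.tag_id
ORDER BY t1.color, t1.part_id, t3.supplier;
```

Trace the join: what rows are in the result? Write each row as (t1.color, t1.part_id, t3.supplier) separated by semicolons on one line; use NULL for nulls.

(teal, 4, Yara); (white, 8, Yara)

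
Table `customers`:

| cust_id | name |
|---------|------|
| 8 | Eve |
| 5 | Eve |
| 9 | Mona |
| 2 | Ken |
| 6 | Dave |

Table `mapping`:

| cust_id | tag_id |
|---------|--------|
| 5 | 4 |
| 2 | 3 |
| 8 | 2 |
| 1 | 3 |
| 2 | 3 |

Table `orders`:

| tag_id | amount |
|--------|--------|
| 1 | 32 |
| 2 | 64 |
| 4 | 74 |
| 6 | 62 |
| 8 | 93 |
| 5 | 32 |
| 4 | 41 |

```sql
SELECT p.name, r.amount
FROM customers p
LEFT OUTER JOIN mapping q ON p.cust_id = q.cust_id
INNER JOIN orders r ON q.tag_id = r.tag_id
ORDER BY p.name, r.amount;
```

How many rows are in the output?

3

Evaluate left to right. First `customers p LEFT JOIN mapping q` on cust_id: 6 row(s).
Then INNER JOIN `orders r` on tag_id: keep only rows whose q.tag_id appears in r.
Result: 3 row(s).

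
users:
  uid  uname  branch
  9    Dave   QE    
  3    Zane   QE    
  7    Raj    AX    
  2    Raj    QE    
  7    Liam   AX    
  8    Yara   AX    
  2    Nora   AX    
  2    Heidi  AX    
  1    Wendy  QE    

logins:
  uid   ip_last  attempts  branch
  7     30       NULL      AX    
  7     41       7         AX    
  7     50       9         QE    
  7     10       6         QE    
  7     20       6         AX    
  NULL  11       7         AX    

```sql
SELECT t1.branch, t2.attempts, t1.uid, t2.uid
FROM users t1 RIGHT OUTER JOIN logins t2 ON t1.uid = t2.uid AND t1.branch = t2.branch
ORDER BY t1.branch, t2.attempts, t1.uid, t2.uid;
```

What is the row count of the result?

9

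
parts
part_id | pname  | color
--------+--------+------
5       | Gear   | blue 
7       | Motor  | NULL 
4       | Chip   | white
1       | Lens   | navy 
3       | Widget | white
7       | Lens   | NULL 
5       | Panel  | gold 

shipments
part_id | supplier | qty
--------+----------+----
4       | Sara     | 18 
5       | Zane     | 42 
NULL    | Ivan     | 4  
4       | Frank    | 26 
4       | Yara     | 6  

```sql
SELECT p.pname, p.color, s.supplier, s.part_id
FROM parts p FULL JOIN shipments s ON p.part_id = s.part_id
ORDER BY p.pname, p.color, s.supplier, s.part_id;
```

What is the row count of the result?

FULL OUTER JOIN keeps every row from both sides; unmatched rows get NULL for the other side's columns.
Matching on p.part_id = s.part_id. A NULL in a compared column never satisfies the condition.
- p (part_id=5) pairs with 1 row(s) of s.
- p (part_id=7) has no partner → padded with NULL.
- p (part_id=4) pairs with 3 row(s) of s.
- p (part_id=1) has no partner → padded with NULL.
- p (part_id=3) has no partner → padded with NULL.
- p (part_id=7) has no partner → padded with NULL.
- p (part_id=5) pairs with 1 row(s) of s.
- 1 s row(s) had no p match → kept, p columns NULL.
Total: 5 matched + 5 padded = 10 rows.

10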